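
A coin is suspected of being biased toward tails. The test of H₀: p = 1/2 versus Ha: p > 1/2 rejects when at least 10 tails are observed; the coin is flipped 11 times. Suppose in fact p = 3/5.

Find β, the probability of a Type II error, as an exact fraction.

β = P(fail to reject H₀ | Ha true) = P(K ≤ 9 | p = 3/5), K ~ Binomial(11, 3/5).
Adding the binomial probabilities P(K=0)+…+P(K=9) at p = 3/5 gives 1894076/1953125.

1894076/1953125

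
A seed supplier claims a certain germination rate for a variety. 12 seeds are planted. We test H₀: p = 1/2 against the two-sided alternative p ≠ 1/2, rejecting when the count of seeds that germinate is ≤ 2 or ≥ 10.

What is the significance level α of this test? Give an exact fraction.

Under H₀, S ~ Binomial(12, 1/2); α is the probability of landing in either tail, P(S ≤ 2) + P(S ≥ 10).
The two tails are symmetric, so α = 2·(1 + 12 + 66)/2^12 = 158/4096 = 79/2048.

79/2048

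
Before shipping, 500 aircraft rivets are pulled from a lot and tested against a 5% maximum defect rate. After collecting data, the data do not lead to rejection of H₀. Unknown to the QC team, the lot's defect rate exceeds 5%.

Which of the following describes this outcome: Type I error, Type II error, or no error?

The conventional null hypothesis here is that the lot's defect rate is 5% (within specification).
H₀ was not rejected, but H₀ is actually false.
Failing to reject a false null hypothesis is a Type II error (false negative).

Type II error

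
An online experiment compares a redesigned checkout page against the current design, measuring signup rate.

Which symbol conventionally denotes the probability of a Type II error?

P(Type II error) = P(fail to reject H₀ | H₀ false) = β.

β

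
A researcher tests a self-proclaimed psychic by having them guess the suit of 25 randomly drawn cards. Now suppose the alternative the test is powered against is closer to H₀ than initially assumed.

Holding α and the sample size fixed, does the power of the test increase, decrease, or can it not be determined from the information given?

It decreases.

A smaller true effect puts the Ha sampling distribution closer to H₀, so more of it falls in the non-rejection region.
Since power = 1 − β and β increases, power decreases.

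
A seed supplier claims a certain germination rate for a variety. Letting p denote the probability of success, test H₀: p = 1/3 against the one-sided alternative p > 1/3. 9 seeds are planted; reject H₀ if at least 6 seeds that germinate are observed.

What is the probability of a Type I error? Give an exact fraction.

Under H₀, Y ~ Binomial(9, 1/3), and α = P(Y ≥ 6).
Summing C(9,j)(1/3)^j(2/3)^{9−j} for j = 6,…,9 gives 835/19683.

835/19683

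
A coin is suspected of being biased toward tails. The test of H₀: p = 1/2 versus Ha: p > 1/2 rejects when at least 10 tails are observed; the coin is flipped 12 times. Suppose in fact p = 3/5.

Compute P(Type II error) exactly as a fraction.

β = P(fail to reject H₀ | Ha true) = P(K ≤ 9 | p = 3/5), K ~ Binomial(12, 3/5).
Summing C(12,j)·(3/5)^j·(2/5)^{12-j} for j = 0..9 gives 44753744/48828125.

44753744/48828125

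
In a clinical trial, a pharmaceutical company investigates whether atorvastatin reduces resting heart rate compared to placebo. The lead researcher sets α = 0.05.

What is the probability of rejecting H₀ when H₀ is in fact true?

The significance level α is, by definition, the probability of a Type I error — P(reject H₀ | H₀ true).

0.05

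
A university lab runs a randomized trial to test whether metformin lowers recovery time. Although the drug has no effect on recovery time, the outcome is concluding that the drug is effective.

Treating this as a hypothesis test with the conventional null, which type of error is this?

The null hypothesis here is that the drug has no effect on recovery time.
'Concluding that the drug is effective' corresponds to rejecting H₀.
H₀ was rejected but H₀ is true — a Type I error (false positive).

Type I error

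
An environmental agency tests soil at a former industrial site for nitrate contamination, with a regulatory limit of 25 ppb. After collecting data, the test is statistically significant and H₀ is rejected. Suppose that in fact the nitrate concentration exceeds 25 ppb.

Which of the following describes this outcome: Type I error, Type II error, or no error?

The conventional null hypothesis here is that the nitrate concentration is at or below 25 ppb (safe).
The test rejected a false H₀ — the decision matches the true state.

No error — this is a correct decision.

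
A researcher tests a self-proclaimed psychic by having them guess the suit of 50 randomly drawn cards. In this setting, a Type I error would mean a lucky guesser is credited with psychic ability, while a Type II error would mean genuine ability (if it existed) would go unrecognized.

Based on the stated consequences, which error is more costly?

Type I error

The Type I consequence (a lucky guesser is credited with psychic ability) is more severe than the Type II consequence (genuine ability (if it existed) would go unrecognized).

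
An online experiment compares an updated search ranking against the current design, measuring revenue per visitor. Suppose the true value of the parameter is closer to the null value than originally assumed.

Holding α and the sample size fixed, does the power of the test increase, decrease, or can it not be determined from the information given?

It decreases.

A smaller departure from H₀ means the test statistic under Ha is distributed closer to where it would be under H₀; rejection becomes less likely.
Since power = 1 − β and β increases, power decreases.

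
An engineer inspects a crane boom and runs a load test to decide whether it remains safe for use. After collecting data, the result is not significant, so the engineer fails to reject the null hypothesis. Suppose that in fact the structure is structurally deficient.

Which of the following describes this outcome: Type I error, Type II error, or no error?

Type II error

The conventional null hypothesis here is that the structure meets the required load capacity (safe).
H₀ was not rejected, but H₀ is actually false.
Failing to reject a false null hypothesis is a Type II error (false negative).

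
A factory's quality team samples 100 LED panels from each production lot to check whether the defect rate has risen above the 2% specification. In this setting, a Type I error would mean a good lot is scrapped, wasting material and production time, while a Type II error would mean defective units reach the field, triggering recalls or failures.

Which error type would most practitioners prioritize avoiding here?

The Type II consequence (defective units reach the field, triggering recalls or failures) is more severe than the Type I consequence (a good lot is scrapped, wasting material and production time).

Type II error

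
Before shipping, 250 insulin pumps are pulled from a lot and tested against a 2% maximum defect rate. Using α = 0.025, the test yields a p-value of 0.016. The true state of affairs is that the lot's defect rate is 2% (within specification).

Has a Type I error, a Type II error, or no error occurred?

Type I error

The conventional null hypothesis is that the lot's defect rate is 2% (within specification).
Since p = 0.016 < α = 0.025, H₀ is rejected.
H₀ is true (actually the lot's defect rate is 2% (within specification)).
Rejecting a true H₀ is a Type I error.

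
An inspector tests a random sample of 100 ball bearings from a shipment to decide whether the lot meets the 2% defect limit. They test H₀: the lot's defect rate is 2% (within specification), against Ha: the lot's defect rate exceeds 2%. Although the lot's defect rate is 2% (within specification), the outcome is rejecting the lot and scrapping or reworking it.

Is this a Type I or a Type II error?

Type I error

'Rejecting the lot and scrapping or reworking it' corresponds to rejecting H₀.
H₀ was rejected but H₀ is true — a Type I error (false positive).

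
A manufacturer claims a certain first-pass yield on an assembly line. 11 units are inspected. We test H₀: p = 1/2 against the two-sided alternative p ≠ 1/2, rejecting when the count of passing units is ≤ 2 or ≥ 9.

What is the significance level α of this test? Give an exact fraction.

The significance level is the null-hypothesis probability of the rejection region {≤2} ∪ {≥9}.
By symmetry, α = 2·P(X ≤ 2) = 2·(1 + 11 + 55)/2048 = 134/2048 = 67/1024.

67/1024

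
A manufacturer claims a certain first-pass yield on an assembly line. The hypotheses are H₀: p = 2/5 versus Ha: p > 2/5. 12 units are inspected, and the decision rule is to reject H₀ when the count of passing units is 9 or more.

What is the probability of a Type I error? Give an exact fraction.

α = P(reject H₀ | H₀ true) = P(S ≥ 9 | p = 2/5), with S ~ Binomial(12, 2/5).
P(S ≥ 9) = Σ_{j=9}^{12} C(12,j)·(2/5)^j·(3/5)^{12-j} = 745472/48828125.

745472/48828125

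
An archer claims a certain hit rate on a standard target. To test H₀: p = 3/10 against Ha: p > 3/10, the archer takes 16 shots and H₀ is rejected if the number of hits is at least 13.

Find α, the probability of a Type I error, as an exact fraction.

67202308773/2000000000000000

The Type I error probability is α = P(X ≥ 13) computed under H₀, where X ~ Binomial(16, 3/10).
Adding the binomial terms for j = 13 through 16 with p = 3/10 yields 67202308773/2000000000000000.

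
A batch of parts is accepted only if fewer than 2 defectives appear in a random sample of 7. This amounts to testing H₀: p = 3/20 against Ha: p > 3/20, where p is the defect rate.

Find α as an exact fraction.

The significance level is the probability, assuming p = 3/20, of seeing 2 or more defectives in 7 draws.
Via the complement, α = 1 − Σ_{j=0}^{1} C(7,j)(3/20)^j(17/20)^{7-j} = 181386189/640000000.

181386189/640000000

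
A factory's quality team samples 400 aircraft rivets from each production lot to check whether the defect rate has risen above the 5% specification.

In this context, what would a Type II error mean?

A Type II error would mean concluding that the lot's defect rate is 5% (within specification) (or at least failing to establish that the lot's defect rate exceeds 5%) when in fact the lot's defect rate exceeds 5%.

With the conventional null hypothesis that the lot's defect rate is 5% (within specification):
A Type II error is failing to reject H₀ when H₀ is false.
Here that means accepting the lot and shipping it when actually the lot's defect rate exceeds 5%.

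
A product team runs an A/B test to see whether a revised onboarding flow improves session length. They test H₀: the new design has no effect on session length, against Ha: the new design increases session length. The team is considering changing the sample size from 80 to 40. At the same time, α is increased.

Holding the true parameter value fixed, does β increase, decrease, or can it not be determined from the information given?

Cannot be determined from the information given.

The first change alone would make β increase; the second alone would make β decrease. Which effect dominates depends on the magnitudes, which are not given.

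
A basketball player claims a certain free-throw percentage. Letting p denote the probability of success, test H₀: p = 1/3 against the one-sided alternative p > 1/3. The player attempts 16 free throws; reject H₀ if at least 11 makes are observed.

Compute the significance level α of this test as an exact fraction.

The Type I error probability is α = P(Y ≥ 11) computed under H₀, where Y ~ Binomial(16, 1/3).
Adding the binomial terms for j = 11 through 16 with p = 1/3 yields 19321/4782969.

19321/4782969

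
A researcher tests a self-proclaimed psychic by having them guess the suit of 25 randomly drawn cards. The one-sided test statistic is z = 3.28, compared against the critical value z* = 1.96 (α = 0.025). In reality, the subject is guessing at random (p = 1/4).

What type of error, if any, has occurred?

The conventional null hypothesis is that the subject is guessing at random (p = 1/4).
Since z = 3.28 > z* = 1.96, H₀ is rejected.
H₀ is true (actually the subject is guessing at random (p = 1/4)).
Rejecting a true H₀ is a Type I error.

Type I error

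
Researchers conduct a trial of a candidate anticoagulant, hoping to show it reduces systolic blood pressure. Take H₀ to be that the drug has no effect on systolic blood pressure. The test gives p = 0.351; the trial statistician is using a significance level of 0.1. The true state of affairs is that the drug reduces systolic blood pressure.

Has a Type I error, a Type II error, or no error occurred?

Since p = 0.351 ≥ α = 0.1, H₀ is not rejected.
H₀ is false (actually the drug reduces systolic blood pressure).
Failing to reject a false H₀ is a Type II error.

Type II error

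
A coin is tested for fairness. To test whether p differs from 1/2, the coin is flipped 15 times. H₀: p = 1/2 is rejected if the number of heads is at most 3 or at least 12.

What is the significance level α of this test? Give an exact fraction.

9/256

Under H₀, K ~ Binomial(15, 1/2); α is the probability of landing in either tail, P(K ≤ 3) + P(K ≥ 12).
By symmetry, α = 2·P(K ≤ 3) = 2·(1 + 15 + 105 + 455)/32768 = 1152/32768 = 9/256.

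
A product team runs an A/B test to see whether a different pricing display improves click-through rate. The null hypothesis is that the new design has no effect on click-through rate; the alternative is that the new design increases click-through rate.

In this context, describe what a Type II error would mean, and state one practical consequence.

A Type II error is failing to reject H₀ when H₀ is false.
Here that means keeping the current design when actually the new design increases click-through rate.

A Type II error would mean concluding that the new design has no effect on click-through rate (or at least failing to establish that the new design increases click-through rate) when in fact the new design increases click-through rate. Consequence: a genuinely better design is discarded.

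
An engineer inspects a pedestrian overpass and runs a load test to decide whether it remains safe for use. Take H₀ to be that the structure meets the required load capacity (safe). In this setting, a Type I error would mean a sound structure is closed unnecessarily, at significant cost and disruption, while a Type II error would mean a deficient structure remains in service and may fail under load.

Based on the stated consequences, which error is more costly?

The Type II consequence (a deficient structure remains in service and may fail under load) is more severe than the Type I consequence (a sound structure is closed unnecessarily, at significant cost and disruption).

Type II error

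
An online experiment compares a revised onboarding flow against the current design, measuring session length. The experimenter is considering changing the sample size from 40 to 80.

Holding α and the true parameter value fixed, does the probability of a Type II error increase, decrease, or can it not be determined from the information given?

Increasing n separates the H₀ and Ha sampling distributions, so under Ha fewer outcomes land in the acceptance region.

It decreases.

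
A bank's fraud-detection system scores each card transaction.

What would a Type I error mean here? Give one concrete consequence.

With the conventional null hypothesis that the transaction is legitimate:
A Type I error is rejecting H₀ when H₀ is true.
Here that means blocking the transaction and freezing the card when actually the transaction is legitimate.

A Type I error would mean concluding that the transaction is fraudulent when in fact the transaction is legitimate. Consequence: a legitimate purchase is declined and the customer's card is frozen.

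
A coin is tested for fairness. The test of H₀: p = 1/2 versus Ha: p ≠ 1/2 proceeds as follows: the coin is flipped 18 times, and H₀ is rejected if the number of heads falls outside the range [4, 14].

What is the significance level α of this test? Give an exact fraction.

247/32768

α = P(X ≤ 3 or X ≥ 15 | p = 1/2), X ~ Binomial(18, 1/2).
Each tail has probability (1 + 18 + 153 + 816)/262144; doubling gives α = 1976/262144 = 247/32768.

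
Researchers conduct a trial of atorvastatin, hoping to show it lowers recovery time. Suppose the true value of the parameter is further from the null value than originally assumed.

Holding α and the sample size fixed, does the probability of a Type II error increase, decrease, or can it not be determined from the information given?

A larger true effect moves the Ha sampling distribution further from the H₀ critical value, making rejection more likely when Ha is true.

It decreases.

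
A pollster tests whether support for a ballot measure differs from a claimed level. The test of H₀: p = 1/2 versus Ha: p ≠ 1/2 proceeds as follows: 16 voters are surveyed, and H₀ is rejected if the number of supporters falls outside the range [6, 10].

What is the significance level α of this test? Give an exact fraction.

6885/32768

The significance level is the null-hypothesis probability of the rejection region {≤5} ∪ {≥11}.
Each tail has probability (1 + 16 + 120 + 560 + 1820 + 4368)/65536; doubling gives α = 13770/65536 = 6885/32768.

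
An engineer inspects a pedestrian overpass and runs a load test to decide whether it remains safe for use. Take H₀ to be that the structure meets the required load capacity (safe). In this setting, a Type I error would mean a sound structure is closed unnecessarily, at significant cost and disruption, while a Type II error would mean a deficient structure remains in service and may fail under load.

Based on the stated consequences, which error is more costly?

The Type II consequence (a deficient structure remains in service and may fail under load) is more severe than the Type I consequence (a sound structure is closed unnecessarily, at significant cost and disruption).

Type II error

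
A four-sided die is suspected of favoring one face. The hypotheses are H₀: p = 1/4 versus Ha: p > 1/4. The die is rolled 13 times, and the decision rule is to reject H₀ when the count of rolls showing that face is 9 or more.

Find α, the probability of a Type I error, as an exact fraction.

The Type I error probability is α = P(X ≥ 9) computed under H₀, where X ~ Binomial(13, 1/4).
P(X ≥ 9) = Σ_{j=9}^{13} C(13,j)·(1/4)^j·(3/4)^{13-j} = 66379/67108864.

66379/67108864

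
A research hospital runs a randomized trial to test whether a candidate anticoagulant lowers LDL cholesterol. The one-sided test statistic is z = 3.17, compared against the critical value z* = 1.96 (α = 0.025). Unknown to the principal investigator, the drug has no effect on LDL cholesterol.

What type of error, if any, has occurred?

The conventional null hypothesis is that the drug has no effect on LDL cholesterol.
Since z = 3.17 > z* = 1.96, H₀ is rejected.
H₀ is true (actually the drug has no effect on LDL cholesterol).
Rejecting a true H₀ is a Type I error.

Type I error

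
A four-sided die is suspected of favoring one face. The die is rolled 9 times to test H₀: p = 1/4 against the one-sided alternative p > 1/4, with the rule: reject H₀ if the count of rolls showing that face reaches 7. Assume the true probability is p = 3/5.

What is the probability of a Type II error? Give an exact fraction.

Under the alternative p = 3/5, Y ~ Binomial(9, 3/5); β is the probability the test does not reject, P(Y < 7).
Adding the binomial probabilities P(Y=0)+…+P(Y=6) at p = 3/5 gives 1500416/1953125.

1500416/1953125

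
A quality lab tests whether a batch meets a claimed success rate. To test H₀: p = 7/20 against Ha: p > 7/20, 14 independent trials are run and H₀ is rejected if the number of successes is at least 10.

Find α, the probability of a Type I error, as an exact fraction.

α = P(reject H₀ | H₀ true) = P(S ≥ 10 | p = 7/20), with S ~ Binomial(14, 7/20).
Adding the binomial terms for j = 10 through 14 with p = 7/20 yields 1977660911219567/327680000000000000.

1977660911219567/327680000000000000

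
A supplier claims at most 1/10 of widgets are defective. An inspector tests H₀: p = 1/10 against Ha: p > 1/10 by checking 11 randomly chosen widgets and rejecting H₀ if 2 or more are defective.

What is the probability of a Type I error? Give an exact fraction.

The significance level is the probability, assuming p = 1/10, of seeing 2 or more defectives in 11 draws.
Via the complement, α = 1 − Σ_{j=0}^{1} C(11,j)(1/10)^j(9/10)^{11-j} = 1513215599/5000000000.

1513215599/5000000000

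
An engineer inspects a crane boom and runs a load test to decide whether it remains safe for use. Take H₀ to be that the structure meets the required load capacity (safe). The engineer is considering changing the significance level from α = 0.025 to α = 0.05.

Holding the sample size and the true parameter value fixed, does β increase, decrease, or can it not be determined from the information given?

A larger α widens the rejection region, so when the alternative is true more outcomes lead to rejection — failing to reject becomes less likely.

It decreases.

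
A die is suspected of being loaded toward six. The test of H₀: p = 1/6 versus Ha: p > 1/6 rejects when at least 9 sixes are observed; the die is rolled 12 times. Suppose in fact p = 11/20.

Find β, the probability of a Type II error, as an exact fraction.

709043757719553/819200000000000

A Type II error is failing to reject when Ha holds: with p = 11/20, β = P(Y ≤ 8).
Equivalently, β = 1 − P(Y ≥ 9) = 709043757719553/819200000000000.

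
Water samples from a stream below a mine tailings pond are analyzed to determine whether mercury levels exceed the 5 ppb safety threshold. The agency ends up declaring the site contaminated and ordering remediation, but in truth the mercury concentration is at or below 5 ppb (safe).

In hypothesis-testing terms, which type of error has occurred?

The null hypothesis here is that the mercury concentration is at or below 5 ppb (safe).
'Declaring the site contaminated and ordering remediation' corresponds to rejecting H₀.
H₀ was rejected but H₀ is true — a Type I error (false positive).

Type I error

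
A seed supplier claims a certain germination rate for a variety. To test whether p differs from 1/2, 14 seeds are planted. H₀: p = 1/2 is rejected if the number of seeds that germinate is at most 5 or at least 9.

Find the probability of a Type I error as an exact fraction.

α = P(S ≤ 5 or S ≥ 9 | p = 1/2), S ~ Binomial(14, 1/2).
By symmetry, α = 2·P(S ≤ 5) = 2·(1 + 14 + 91 + 364 + 1001 + 2002)/16384 = 6946/16384 = 3473/8192.

3473/8192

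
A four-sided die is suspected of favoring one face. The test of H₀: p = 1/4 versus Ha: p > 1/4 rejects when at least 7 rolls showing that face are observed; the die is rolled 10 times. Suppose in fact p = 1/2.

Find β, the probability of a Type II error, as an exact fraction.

β = P(fail to reject H₀ | Ha true) = P(K ≤ 6 | p = 1/2), K ~ Binomial(10, 1/2).
Equivalently, β = 1 − P(K ≥ 7) = 53/64.

53/64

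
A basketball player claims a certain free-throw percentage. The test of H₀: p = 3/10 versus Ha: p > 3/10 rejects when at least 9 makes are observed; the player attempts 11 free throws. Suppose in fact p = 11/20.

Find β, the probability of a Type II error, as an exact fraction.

β = P(fail to reject H₀ | Ha true) = P(S ≤ 8 | p = 11/20), S ~ Binomial(11, 11/20).
Equivalently, β = 1 − P(S ≥ 9) = 38288445266097/40960000000000.

38288445266097/40960000000000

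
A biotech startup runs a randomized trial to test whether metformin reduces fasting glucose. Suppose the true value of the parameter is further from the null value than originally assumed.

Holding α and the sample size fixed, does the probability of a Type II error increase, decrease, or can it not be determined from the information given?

A bigger departure from H₀ is easier for the test to detect, so it fails to reject less often.

It decreases.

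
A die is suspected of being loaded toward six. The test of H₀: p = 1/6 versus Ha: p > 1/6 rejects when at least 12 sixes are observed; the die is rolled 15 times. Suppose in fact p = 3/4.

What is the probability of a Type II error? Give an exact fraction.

β = P(fail to reject H₀ | Ha true) = P(S ≤ 11 | p = 3/4), S ~ Binomial(15, 3/4).
Equivalently, β = 1 − P(S ≥ 12) = 144609703/268435456.

144609703/268435456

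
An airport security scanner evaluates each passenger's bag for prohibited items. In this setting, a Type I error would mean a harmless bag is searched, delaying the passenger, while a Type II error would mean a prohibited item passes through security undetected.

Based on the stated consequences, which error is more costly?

The Type II consequence (a prohibited item passes through security undetected) is more severe than the Type I consequence (a harmless bag is searched, delaying the passenger).

Type II error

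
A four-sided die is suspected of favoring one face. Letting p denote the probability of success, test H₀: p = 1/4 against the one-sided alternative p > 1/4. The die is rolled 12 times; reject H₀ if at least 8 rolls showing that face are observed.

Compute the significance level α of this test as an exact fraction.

Under H₀, Y ~ Binomial(12, 1/4), and α = P(Y ≥ 8).
Summing C(12,j)(1/4)^j(3/4)^{12−j} for j = 8,…,12 gives 23333/8388608.

23333/8388608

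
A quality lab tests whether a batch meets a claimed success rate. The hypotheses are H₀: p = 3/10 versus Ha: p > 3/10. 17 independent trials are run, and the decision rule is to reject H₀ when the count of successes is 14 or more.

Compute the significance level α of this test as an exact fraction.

121645250577/10000000000000000

α = P(reject H₀ | H₀ true) = P(K ≥ 14 | p = 3/10), with K ~ Binomial(17, 3/10).
P(K ≥ 14) = Σ_{j=14}^{17} C(17,j)·(3/10)^j·(7/10)^{17-j} = 121645250577/10000000000000000.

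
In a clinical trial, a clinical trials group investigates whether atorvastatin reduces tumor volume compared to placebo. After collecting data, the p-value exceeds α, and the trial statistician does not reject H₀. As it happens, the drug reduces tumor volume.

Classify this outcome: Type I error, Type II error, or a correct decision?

Type II error

The conventional null hypothesis here is that the drug has no effect on tumor volume.
H₀ was not rejected, but H₀ is actually false.
Failing to reject a false null hypothesis is a Type II error (false negative).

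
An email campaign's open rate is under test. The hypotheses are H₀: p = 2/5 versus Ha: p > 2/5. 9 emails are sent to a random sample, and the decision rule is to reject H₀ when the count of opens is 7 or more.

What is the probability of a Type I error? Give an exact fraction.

48896/1953125

The Type I error probability is α = P(K ≥ 7) computed under H₀, where K ~ Binomial(9, 2/5).
Adding the binomial terms for j = 7 through 9 with p = 2/5 yields 48896/1953125.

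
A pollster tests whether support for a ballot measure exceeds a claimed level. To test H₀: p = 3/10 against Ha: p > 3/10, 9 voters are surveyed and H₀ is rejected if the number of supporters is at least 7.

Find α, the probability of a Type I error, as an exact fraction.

Under H₀, K ~ Binomial(9, 3/10), and α = P(K ≥ 7).
Summing C(9,j)(3/10)^j(7/10)^{9−j} for j = 7,…,9 gives 2145447/500000000.

2145447/500000000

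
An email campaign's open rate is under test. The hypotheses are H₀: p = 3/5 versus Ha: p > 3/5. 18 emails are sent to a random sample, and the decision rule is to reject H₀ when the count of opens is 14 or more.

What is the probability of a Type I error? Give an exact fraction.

71844977349/762939453125

α = P(reject H₀ | H₀ true) = P(X ≥ 14 | p = 3/5), with X ~ Binomial(18, 3/5).
Summing C(18,j)(3/5)^j(2/5)^{18−j} for j = 14,…,18 gives 71844977349/762939453125.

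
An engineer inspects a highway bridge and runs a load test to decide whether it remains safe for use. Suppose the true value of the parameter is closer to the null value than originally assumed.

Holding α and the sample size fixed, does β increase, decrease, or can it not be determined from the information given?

It increases.

When the true parameter is near the null value, the test has a harder time distinguishing Ha from H₀.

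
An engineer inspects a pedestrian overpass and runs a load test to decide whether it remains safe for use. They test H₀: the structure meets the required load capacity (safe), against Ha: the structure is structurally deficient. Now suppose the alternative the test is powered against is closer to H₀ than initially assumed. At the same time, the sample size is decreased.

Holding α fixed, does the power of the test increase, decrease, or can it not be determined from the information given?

It decreases.

A smaller departure from H₀ means the test statistic under Ha is distributed closer to where it would be under H₀; rejection becomes less likely. With less data the test statistic is noisier; under Ha, more outcomes land inside the acceptance region. Both changes push β in the same direction.
Since power = 1 − β and β increases, power decreases.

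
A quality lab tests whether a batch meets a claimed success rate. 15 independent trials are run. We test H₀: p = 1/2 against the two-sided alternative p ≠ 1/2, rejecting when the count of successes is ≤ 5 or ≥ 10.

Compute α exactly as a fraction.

309/1024

α = P(S ≤ 5 or S ≥ 10 | p = 1/2), S ~ Binomial(15, 1/2).
By symmetry, α = 2·P(S ≤ 5) = 2·(1 + 15 + 105 + 455 + 1365 + 3003)/32768 = 9888/32768 = 309/1024.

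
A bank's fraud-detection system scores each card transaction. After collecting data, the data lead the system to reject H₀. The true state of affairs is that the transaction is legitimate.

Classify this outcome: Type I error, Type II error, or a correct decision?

The conventional null hypothesis here is that the transaction is legitimate.
H₀ was rejected, but H₀ is actually true.
Rejecting a true null hypothesis is a Type I error (false positive).

Type I error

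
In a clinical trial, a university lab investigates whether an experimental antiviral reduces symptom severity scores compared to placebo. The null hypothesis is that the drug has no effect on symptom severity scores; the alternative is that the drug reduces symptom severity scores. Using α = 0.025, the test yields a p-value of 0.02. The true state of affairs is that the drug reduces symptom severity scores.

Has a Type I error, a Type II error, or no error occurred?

Neither — the decision is correct.

Since p = 0.02 < α = 0.025, H₀ is rejected.
H₀ is false (actually the drug reduces symptom severity scores).
The decision matches the true state — no error.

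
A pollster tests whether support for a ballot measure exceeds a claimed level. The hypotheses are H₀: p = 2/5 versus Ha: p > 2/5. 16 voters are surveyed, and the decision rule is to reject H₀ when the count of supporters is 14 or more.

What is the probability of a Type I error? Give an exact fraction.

3866624/30517578125

The Type I error probability is α = P(Y ≥ 14) computed under H₀, where Y ~ Binomial(16, 2/5).
Summing C(16,j)(2/5)^j(3/5)^{16−j} for j = 14,…,16 gives 3866624/30517578125.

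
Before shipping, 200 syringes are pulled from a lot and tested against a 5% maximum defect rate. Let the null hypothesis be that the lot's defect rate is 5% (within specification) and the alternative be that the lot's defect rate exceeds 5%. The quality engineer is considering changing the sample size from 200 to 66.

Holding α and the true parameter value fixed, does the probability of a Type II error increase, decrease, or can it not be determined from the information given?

It increases.

A smaller sample increases the standard error, so the sampling distributions under H₀ and Ha overlap more.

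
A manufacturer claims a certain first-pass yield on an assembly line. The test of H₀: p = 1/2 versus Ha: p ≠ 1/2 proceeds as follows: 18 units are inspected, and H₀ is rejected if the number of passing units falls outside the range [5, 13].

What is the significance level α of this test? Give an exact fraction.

Under H₀, K ~ Binomial(18, 1/2); α is the probability of landing in either tail, P(K ≤ 4) + P(K ≥ 14).
By symmetry, α = 2·P(K ≤ 4) = 2·(1 + 18 + 153 + 816 + 3060)/262144 = 8096/262144 = 253/8192.

253/8192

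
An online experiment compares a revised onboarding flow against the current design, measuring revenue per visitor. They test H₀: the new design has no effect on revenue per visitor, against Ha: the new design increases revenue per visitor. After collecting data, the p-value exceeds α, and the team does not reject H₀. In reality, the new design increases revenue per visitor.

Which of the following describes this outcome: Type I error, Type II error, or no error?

Type II error

H₀ was not rejected, but H₀ is actually false.
Failing to reject a false null hypothesis is a Type II error (false negative).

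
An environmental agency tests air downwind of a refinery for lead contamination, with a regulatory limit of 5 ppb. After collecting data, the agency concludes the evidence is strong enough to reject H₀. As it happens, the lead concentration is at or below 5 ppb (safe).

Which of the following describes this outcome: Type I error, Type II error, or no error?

The conventional null hypothesis here is that the lead concentration is at or below 5 ppb (safe).
H₀ was rejected, but H₀ is actually true.
Rejecting a true null hypothesis is a Type I error (false positive).

Type I error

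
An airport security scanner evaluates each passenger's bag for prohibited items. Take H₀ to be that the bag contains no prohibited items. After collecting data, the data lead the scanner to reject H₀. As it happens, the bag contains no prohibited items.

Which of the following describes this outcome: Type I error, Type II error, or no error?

H₀ was rejected, but H₀ is actually true.
Rejecting a true null hypothesis is a Type I error (false positive).

Type I error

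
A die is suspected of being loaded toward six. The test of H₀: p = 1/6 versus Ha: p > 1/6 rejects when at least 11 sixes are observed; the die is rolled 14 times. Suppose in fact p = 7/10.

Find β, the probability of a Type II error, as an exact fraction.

32241628521117/50000000000000

Under the alternative p = 7/10, K ~ Binomial(14, 7/10); β is the probability the test does not reject, P(K < 11).
Adding the binomial probabilities P(K=0)+…+P(K=10) at p = 7/10 gives 32241628521117/50000000000000.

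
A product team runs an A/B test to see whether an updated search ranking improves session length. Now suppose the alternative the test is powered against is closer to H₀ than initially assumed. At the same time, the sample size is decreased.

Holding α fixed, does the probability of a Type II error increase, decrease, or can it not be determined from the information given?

It increases.

When the true parameter is near the null value, the test has a harder time distinguishing Ha from H₀. A smaller sample increases the standard error, so the sampling distributions under H₀ and Ha overlap more. Both changes push β in the same direction.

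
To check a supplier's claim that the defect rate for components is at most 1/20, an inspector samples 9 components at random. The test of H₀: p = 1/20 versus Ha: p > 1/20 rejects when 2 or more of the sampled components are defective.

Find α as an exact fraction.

9115058713/128000000000

Under H₀, S ~ Binomial(9, 1/20); the Type I error rate is P(S ≥ 2).
Via the complement, α = 1 − Σ_{j=0}^{1} C(9,j)(1/20)^j(19/20)^{9-j} = 9115058713/128000000000.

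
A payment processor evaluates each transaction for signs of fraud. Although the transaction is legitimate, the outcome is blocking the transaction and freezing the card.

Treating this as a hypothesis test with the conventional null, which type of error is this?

Type I error

The null hypothesis here is that the transaction is legitimate.
'Blocking the transaction and freezing the card' corresponds to rejecting H₀.
H₀ was rejected but H₀ is true — a Type I error (false positive).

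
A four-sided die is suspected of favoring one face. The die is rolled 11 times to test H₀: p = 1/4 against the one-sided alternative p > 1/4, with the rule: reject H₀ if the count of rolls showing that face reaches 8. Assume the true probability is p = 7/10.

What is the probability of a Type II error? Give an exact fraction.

1076094153/2500000000

A Type II error is failing to reject when Ha holds: with p = 7/10, β = P(S ≤ 7).
Summing C(11,j)·(7/10)^j·(3/10)^{11-j} for j = 0..7 gives 1076094153/2500000000.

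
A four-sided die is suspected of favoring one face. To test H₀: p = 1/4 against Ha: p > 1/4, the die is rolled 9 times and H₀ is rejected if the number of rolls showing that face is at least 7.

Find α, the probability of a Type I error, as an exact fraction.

Under H₀, X ~ Binomial(9, 1/4), and α = P(X ≥ 7).
Adding the binomial terms for j = 7 through 9 with p = 1/4 yields 11/8192.

11/8192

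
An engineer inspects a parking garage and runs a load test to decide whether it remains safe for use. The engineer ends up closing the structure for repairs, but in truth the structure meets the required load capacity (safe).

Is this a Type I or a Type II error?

Type I error

The null hypothesis here is that the structure meets the required load capacity (safe).
'Closing the structure for repairs' corresponds to rejecting H₀.
H₀ was rejected but H₀ is true — a Type I error (false positive).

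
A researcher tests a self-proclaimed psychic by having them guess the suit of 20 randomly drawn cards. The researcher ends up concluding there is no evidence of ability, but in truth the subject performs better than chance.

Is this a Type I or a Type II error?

Type II error

The null hypothesis here is that the subject is guessing at random (p = 1/4).
'Concluding there is no evidence of ability' corresponds to failing to reject H₀.
H₀ was not rejected but H₀ is false — a Type II error (false negative).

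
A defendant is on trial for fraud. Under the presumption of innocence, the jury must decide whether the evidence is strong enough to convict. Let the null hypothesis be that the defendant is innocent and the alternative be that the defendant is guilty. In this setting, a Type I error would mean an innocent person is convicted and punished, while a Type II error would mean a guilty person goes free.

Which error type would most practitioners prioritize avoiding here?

The Type I consequence (an innocent person is convicted and punished) is more severe than the Type II consequence (a guilty person goes free).

Type I error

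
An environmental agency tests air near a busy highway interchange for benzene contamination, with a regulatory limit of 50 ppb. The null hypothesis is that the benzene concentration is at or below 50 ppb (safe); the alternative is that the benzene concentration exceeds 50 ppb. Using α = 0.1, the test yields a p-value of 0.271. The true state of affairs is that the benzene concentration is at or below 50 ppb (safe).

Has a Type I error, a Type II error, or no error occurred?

Since p = 0.271 ≥ α = 0.1, H₀ is not rejected.
H₀ is true (actually the benzene concentration is at or below 50 ppb (safe)).
The decision matches the true state — no error.

No error — this is a correct decision.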